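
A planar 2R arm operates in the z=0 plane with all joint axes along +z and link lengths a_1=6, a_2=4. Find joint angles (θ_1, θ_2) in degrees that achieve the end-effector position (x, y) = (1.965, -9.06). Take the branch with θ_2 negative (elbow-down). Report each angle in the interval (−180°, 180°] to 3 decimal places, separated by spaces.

cos θ_2 = (85.9448−6²−4²)/(2·6·4) = 0.7072; θ_2 = -44.9938° (elbow-down)
β = atan2(-9.0600,1.9650) = -77.7628°; ψ = atan2(-2.8281,8.8287) = -17.7619°
θ_1 = β − ψ = -60.0009°

-60.001 -44.994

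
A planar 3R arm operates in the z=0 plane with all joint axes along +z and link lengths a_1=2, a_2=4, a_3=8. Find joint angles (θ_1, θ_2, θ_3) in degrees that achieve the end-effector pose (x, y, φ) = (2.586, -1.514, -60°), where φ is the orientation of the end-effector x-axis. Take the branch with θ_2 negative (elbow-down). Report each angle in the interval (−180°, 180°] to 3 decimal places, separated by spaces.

135.000 -45.004 -149.997

wrist centre = target − a_3·(cos φ, sin φ) = (-1.4140, 5.4142)
cos θ_2 = (31.3130−2²−4²)/(2·2·4) = 0.7071; θ_2 = -45.0036° (elbow-down)
β = atan2(5.4142,-1.4140) = 104.6367°; ψ = atan2(-2.8286,4.8282) = -30.3637°
θ_1 = β − ψ = 135.0004°
θ_3 = φ − θ_1 − θ_2 = -149.9968° (wrapped to (-180°,180°])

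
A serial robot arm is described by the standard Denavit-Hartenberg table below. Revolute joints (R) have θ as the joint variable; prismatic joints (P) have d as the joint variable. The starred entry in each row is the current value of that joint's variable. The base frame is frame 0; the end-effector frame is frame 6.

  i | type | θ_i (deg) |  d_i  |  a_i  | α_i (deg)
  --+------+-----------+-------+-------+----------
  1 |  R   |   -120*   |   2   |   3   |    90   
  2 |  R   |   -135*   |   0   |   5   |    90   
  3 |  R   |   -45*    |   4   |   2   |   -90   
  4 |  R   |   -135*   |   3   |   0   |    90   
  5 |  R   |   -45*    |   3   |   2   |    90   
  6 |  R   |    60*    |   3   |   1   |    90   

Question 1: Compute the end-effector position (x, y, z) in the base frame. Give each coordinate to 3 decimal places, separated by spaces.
after link 1: o_1 = (-1.5000, -2.5981, 2.0000)
after link 2: o_2 = (0.2678, 0.4638, -1.5355)
after link 3: o_3 = (3.4067, 3.0722, 0.2929)
after link 4: o_4 = (2.3196, 5.4319, -1.2071)
after link 5: o_5 = (-0.2561, 3.3848, 0.2678)
after link 6: o_6 = (0.5321, 0.3484, -0.1305)

0.532 0.348 -0.131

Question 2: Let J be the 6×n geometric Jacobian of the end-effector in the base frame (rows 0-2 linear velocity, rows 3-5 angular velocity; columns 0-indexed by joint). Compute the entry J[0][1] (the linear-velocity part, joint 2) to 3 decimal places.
-1.065

axis z_1 = (-0.8660,0.5000,0.0000); lever o_n−o_1 = (2.0321,2.9465,-2.1305)
cross product → J_v[:, 1] = (-1.0653,-1.8451,-3.5678)
J_ω[:, 1] = z_1
entry J[0][1] = -1.0653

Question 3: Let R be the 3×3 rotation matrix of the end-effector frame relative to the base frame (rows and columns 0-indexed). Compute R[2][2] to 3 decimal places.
0.902

End-effector z-axis (col 2 of R) = (0.4315,-0.0063,0.9021)
R[2][2] = 0.9021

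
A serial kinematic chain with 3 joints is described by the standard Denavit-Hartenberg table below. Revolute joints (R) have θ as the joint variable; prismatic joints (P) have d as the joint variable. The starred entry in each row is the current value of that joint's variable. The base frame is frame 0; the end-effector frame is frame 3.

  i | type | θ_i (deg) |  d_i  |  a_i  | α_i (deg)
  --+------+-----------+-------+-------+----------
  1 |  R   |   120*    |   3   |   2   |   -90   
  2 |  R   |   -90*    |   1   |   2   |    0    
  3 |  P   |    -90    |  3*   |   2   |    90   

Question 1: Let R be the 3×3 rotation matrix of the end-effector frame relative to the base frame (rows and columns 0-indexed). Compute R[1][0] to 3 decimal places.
End-effector x-axis (col 0 of R) = (0.5000,-0.8660,0.0000)
R[1][0] = -0.8660

-0.866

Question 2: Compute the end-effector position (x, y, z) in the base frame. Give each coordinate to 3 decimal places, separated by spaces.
-3.464 -2.000 5.000

after link 1: o_1 = (-1.0000, 1.7321, 3.0000)
after link 2: o_2 = (-1.8660, 1.2321, 5.0000)
after link 3: o_3 = (-3.4641, -2.0000, 5.0000)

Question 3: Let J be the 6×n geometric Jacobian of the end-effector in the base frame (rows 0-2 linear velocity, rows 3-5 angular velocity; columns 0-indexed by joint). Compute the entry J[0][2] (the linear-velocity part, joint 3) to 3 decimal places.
-0.866

prismatic axis z_2 = (-0.8660,-0.5000,0.0000)
J_v[:, 2] = z_2; J_ω[:, 2] = (0,0,0)
entry J[0][2] = -0.8660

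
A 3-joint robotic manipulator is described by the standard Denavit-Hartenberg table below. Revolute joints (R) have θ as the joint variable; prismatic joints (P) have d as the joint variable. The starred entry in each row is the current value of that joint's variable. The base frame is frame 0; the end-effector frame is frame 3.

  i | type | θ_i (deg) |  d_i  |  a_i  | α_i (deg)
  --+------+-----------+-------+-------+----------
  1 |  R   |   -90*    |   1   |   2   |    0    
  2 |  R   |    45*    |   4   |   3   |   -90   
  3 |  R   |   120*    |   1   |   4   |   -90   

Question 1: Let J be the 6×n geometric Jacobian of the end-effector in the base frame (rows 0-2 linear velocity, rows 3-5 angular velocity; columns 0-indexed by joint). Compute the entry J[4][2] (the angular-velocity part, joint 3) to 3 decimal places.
0.707

axis z_2 = (0.7071,0.7071,0.0000); lever o_n−o_2 = (-0.7071,2.1213,-3.4641)
cross product → J_v[:, 2] = (-2.4495,2.4495,2.0000)
J_ω[:, 2] = z_2
entry J[4][2] = 0.7071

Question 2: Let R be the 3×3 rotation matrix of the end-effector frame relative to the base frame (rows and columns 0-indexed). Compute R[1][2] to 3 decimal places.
0.612

End-effector z-axis (col 2 of R) = (-0.6124,0.6124,0.5000)
R[1][2] = 0.6124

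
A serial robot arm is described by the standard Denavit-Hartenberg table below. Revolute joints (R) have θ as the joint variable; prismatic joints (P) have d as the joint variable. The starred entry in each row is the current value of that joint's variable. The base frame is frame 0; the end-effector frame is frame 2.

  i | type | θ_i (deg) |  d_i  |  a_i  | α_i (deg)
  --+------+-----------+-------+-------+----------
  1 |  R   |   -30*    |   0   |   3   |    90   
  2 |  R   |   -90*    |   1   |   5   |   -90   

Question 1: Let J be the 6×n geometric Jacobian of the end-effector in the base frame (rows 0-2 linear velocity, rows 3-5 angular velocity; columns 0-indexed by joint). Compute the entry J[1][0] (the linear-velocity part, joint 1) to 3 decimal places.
axis z_0 = ẑ; lever o_n−o_0 = (2.0981,-2.3660,-5.0000)
cross product → J_v[:, 0] = (2.3660,2.0981,-0.0000)
J_ω[:, 0] = z_0
entry J[1][0] = 2.0981

2.098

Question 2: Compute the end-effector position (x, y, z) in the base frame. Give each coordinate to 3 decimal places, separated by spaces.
after link 1: o_1 = (2.5981, -1.5000, 0.0000)
after link 2: o_2 = (2.0981, -2.3660, -5.0000)

2.098 -2.366 -5.000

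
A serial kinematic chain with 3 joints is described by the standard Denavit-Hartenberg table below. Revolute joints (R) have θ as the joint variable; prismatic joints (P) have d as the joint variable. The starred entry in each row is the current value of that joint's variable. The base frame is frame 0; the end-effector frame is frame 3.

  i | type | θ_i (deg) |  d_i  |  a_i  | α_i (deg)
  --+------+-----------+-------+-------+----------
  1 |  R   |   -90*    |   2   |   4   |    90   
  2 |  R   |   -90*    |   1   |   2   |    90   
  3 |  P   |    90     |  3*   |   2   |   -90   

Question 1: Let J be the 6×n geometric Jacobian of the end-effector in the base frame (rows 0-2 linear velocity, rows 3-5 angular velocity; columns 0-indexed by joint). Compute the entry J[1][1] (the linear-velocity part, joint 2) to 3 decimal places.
-2.000

axis z_1 = (-1.0000,-0.0000,0.0000); lever o_n−o_1 = (-3.0000,3.0000,-2.0000)
cross product → J_v[:, 1] = (-0.0000,-2.0000,-3.0000)
J_ω[:, 1] = z_1
entry J[1][1] = -2.0000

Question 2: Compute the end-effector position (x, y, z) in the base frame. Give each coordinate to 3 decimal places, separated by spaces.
-3.000 -1.000 -0.000

after link 1: o_1 = (0.0000, -4.0000, 2.0000)
after link 2: o_2 = (-1.0000, -4.0000, 0.0000)
after link 3: o_3 = (-3.0000, -1.0000, -0.0000)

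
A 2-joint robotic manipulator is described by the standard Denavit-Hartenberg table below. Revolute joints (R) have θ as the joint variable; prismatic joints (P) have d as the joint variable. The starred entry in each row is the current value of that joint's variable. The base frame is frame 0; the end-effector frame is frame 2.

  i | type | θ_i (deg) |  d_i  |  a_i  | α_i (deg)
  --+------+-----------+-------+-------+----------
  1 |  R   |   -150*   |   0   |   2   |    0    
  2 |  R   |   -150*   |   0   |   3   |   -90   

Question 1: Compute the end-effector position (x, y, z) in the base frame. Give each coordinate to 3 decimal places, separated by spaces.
after link 1: o_1 = (-1.7321, -1.0000, 0.0000)
after link 2: o_2 = (-0.2321, 1.5981, 0.0000)

-0.232 1.598 0.000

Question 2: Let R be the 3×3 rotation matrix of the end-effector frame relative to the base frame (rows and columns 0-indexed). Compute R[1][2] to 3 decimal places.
0.500

End-effector z-axis (col 2 of R) = (-0.8660,0.5000,0.0000)
R[1][2] = 0.5000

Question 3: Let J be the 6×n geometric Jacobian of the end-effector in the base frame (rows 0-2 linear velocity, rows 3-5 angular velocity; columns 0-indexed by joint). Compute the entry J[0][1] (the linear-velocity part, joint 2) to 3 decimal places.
-2.598

axis z_1 = (0.0000,0.0000,1.0000); lever o_n−o_1 = (1.5000,2.5981,0.0000)
cross product → J_v[:, 1] = (-2.5981,1.5000,0.0000)
J_ω[:, 1] = z_1
entry J[0][1] = -2.5981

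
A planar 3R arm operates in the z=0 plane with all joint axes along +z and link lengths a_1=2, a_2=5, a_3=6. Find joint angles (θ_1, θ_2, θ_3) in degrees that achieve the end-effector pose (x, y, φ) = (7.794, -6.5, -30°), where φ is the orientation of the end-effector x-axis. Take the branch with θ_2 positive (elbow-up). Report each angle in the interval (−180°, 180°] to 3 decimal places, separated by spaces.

-150.007 120.004 0.003

wrist centre = target − a_3·(cos φ, sin φ) = (2.5978, -3.5000)
cos θ_2 = (18.9988−2²−5²)/(2·2·5) = -0.5001; θ_2 = 120.0039° (elbow-up)
β = atan2(-3.5000,2.5978) = -53.4156°; ψ = atan2(4.3300,-0.5003) = 96.5909°
θ_1 = β − ψ = -150.0065°
θ_3 = φ − θ_1 − θ_2 = 0.0026° (wrapped to (-180°,180°])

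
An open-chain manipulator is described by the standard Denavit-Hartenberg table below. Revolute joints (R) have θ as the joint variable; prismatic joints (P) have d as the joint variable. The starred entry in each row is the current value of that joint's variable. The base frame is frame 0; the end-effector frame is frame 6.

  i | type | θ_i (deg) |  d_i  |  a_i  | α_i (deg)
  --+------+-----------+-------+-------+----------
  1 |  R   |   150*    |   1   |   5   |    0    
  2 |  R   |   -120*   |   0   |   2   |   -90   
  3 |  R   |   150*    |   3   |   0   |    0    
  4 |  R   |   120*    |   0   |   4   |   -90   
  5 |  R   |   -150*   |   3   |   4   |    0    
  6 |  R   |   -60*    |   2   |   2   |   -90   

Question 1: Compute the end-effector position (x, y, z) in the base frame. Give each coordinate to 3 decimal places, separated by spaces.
after link 1: o_1 = (-4.3301, 2.5000, 1.0000)
after link 2: o_2 = (-2.5981, 3.5000, 1.0000)
after link 3: o_3 = (-4.0981, 6.0981, 1.0000)
after link 4: o_4 = (-4.0981, 6.0981, 5.0000)
after link 5: o_5 = (-2.5000, 9.3301, 1.5359)
after link 6: o_6 = (-0.2679, 9.4641, -0.1962)

-0.268 9.464 -0.196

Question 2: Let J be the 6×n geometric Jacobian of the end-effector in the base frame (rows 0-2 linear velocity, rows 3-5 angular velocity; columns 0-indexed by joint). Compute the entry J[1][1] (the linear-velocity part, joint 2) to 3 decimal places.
axis z_1 = (0.0000,0.0000,1.0000); lever o_n−o_1 = (4.0622,6.9641,-1.1962)
cross product → J_v[:, 1] = (-6.9641,4.0622,0.0000)
J_ω[:, 1] = z_1
entry J[1][1] = 4.0622

4.062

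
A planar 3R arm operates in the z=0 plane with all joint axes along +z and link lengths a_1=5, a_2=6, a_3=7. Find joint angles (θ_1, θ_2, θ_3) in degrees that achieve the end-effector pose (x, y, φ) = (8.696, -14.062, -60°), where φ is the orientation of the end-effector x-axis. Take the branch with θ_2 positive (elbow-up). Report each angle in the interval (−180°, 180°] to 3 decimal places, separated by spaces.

-90.003 60.005 -30.002

wrist centre = target − a_3·(cos φ, sin φ) = (5.1960, -7.9998)
cos θ_2 = (90.9956−5²−6²)/(2·5·6) = 0.4999; θ_2 = 60.0049° (elbow-up)
β = atan2(-7.9998,5.1960) = -56.9957°; ψ = atan2(5.1964,7.9996) = 33.0072°
θ_1 = β − ψ = -90.0029°
θ_3 = φ − θ_1 − θ_2 = -30.0020° (wrapped to (-180°,180°])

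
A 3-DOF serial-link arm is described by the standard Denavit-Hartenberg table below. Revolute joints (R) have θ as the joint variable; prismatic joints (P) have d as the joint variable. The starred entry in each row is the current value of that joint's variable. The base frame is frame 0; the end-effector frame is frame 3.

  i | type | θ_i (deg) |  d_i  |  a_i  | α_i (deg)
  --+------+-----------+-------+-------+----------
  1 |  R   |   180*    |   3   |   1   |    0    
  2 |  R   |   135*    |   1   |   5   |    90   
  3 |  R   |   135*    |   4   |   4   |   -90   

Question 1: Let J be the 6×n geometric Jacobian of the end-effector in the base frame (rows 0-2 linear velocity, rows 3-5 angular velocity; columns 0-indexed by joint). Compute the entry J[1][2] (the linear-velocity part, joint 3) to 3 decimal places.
2.000

axis z_2 = (-0.7071,-0.7071,0.0000); lever o_n−o_2 = (-4.8284,-0.8284,2.8284)
cross product → J_v[:, 2] = (-2.0000,2.0000,-2.8284)
J_ω[:, 2] = z_2
entry J[1][2] = 2.0000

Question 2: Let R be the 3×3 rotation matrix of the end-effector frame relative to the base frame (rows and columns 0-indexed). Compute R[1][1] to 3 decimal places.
0.707

End-effector y-axis (col 1 of R) = (0.7071,0.7071,-0.0000)
R[1][1] = 0.7071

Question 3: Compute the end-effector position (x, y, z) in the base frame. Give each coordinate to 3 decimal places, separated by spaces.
after link 1: o_1 = (-1.0000, 0.0000, 3.0000)
after link 2: o_2 = (2.5355, -3.5355, 4.0000)
after link 3: o_3 = (-2.2929, -4.3640, 6.8284)

-2.293 -4.364 6.828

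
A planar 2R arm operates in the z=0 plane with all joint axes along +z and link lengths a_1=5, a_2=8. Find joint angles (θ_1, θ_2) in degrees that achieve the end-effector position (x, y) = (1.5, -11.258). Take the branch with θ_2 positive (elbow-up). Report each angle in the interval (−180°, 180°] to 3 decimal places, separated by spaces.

cos θ_2 = (128.9926−5²−8²)/(2·5·8) = 0.4999; θ_2 = 60.0061° (elbow-up)
β = atan2(-11.2580,1.5000) = -82.4107°; ψ = atan2(6.9286,8.9993) = 37.5931°
θ_1 = β − ψ = -120.0038°

-120.004 60.006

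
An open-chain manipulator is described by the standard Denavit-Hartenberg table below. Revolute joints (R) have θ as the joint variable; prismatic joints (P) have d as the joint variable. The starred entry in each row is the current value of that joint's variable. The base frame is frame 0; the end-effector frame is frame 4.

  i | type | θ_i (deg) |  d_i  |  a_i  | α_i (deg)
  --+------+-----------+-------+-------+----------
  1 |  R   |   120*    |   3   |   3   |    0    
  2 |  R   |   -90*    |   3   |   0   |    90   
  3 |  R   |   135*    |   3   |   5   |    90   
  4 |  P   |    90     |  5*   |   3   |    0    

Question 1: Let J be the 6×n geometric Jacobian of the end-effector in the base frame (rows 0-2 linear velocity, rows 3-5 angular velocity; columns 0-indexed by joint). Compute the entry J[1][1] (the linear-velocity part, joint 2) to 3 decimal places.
3.000

axis z_1 = (0.0000,0.0000,1.0000); lever o_n−o_1 = (3.0000,-5.1962,10.0711)
cross product → J_v[:, 1] = (5.1962,3.0000,-0.0000)
J_ω[:, 1] = z_1
entry J[1][1] = 3.0000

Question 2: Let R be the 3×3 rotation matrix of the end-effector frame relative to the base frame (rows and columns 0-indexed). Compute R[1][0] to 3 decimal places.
-0.866

End-effector x-axis (col 0 of R) = (0.5000,-0.8660,0.0000)
R[1][0] = -0.8660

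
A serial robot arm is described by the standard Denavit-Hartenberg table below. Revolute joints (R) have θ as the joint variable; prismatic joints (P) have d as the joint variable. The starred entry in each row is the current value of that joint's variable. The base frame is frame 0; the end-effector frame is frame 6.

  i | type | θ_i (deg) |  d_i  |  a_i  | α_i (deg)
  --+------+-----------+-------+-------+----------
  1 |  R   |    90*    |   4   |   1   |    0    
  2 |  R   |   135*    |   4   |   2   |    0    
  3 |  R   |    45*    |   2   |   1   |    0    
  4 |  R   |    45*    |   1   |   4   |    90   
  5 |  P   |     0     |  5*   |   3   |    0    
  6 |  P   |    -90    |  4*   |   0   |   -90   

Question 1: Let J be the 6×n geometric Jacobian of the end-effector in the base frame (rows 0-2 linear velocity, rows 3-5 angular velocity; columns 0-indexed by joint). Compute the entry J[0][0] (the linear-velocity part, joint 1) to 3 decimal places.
12.728

axis z_0 = ẑ; lever o_n−o_0 = (-2.8284,-12.7279,11.0000)
cross product → J_v[:, 0] = (12.7279,-2.8284,0.0000)
J_ω[:, 0] = z_0
entry J[0][0] = 12.7279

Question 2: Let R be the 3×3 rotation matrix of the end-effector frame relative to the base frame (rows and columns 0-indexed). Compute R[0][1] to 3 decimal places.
0.707

End-effector y-axis (col 1 of R) = (0.7071,0.7071,-0.0000)
R[0][1] = 0.7071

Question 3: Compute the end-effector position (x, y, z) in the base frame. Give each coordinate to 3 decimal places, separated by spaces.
after link 1: o_1 = (0.0000, 1.0000, 4.0000)
after link 2: o_2 = (-1.4142, -0.4142, 8.0000)
after link 3: o_3 = (-1.4142, -1.4142, 10.0000)
after link 4: o_4 = (1.4142, -4.2426, 11.0000)
after link 5: o_5 = (-0.0000, -9.8995, 11.0000)
after link 6: o_6 = (-2.8284, -12.7279, 11.0000)

-2.828 -12.728 11.000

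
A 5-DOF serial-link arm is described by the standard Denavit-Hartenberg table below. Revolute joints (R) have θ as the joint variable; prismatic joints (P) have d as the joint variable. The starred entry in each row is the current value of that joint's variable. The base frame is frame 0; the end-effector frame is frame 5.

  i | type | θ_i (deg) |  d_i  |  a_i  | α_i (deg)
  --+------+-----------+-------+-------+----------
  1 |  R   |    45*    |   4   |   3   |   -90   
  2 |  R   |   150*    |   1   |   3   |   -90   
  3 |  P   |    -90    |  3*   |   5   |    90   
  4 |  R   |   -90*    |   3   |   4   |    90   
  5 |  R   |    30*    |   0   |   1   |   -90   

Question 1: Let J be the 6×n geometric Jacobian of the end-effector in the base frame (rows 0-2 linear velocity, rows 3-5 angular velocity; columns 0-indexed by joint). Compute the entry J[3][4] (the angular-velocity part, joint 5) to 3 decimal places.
axis z_4 = (0.7071,-0.7071,-0.0000); lever o_n−o_4 = (0.6124,0.6124,-0.5000)
cross product → J_v[:, 4] = (0.3536,0.3536,0.8660)
J_ω[:, 4] = z_4
entry J[3][4] = 0.7071

0.707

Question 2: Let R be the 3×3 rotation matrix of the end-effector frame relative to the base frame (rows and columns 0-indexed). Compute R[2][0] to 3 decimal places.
-0.500

End-effector x-axis (col 0 of R) = (0.6124,0.6124,-0.5000)
R[2][0] = -0.5000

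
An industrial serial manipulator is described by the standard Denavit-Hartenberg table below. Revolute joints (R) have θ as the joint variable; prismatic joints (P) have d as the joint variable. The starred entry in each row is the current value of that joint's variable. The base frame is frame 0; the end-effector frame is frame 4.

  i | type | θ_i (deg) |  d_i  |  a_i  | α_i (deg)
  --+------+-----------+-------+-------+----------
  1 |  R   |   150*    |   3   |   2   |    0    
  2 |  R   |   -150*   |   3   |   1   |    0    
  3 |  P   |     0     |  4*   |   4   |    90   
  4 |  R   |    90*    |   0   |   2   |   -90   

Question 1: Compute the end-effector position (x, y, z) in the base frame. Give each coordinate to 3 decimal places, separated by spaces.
3.268 1.000 12.000

after link 1: o_1 = (-1.7321, 1.0000, 3.0000)
after link 2: o_2 = (-0.7321, 1.0000, 6.0000)
after link 3: o_3 = (3.2679, 1.0000, 10.0000)
after link 4: o_4 = (3.2679, 1.0000, 12.0000)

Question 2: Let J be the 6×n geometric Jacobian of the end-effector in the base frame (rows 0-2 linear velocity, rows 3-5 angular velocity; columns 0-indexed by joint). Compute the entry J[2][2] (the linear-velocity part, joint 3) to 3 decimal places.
prismatic axis z_2 = (0.0000,0.0000,1.0000)
J_v[:, 2] = z_2; J_ω[:, 2] = (0,0,0)
entry J[2][2] = 1.0000

1.000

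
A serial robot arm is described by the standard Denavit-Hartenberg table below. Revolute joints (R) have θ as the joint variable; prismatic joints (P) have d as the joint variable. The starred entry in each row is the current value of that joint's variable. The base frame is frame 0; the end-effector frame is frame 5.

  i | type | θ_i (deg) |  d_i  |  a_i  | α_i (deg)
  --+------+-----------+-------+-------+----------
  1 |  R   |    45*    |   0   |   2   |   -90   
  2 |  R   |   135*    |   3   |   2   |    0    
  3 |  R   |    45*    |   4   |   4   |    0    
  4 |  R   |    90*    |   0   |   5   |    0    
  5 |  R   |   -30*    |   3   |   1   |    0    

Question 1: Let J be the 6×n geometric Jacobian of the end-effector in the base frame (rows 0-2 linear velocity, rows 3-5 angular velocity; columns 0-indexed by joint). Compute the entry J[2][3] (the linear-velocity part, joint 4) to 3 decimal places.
0.500

axis z_3 = (-0.7071,0.7071,0.0000); lever o_n−o_3 = (-2.4749,1.7678,5.8660)
cross product → J_v[:, 3] = (4.1479,4.1479,0.5000)
J_ω[:, 3] = z_3
entry J[2][3] = 0.5000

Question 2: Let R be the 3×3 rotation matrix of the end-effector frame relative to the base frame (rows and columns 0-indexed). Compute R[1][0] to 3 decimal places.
End-effector x-axis (col 0 of R) = (-0.3536,-0.3536,0.8660)
R[1][0] = -0.3536

-0.354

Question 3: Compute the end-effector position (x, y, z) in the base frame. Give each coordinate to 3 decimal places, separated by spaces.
-9.839 4.303 4.452

after link 1: o_1 = (1.4142, 1.4142, 0.0000)
after link 2: o_2 = (-1.7071, 2.5355, -1.4142)
after link 3: o_3 = (-7.3640, 2.5355, -1.4142)
after link 4: o_4 = (-7.3640, 2.5355, 3.5858)
after link 5: o_5 = (-9.8388, 4.3033, 4.4518)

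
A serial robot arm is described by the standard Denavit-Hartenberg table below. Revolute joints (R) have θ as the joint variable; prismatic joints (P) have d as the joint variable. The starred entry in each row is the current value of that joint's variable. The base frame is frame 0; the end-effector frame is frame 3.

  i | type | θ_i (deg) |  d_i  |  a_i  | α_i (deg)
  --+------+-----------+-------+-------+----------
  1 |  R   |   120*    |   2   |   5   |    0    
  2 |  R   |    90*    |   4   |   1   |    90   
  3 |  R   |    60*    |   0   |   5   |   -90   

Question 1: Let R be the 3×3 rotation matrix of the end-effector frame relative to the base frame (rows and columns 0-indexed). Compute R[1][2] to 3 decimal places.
0.433

End-effector z-axis (col 2 of R) = (0.7500,0.4330,0.5000)
R[1][2] = 0.4330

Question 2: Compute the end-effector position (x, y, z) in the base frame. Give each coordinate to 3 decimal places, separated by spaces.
after link 1: o_1 = (-2.5000, 4.3301, 2.0000)
after link 2: o_2 = (-3.3660, 3.8301, 6.0000)
after link 3: o_3 = (-5.5311, 2.5801, 10.3301)

-5.531 2.580 10.330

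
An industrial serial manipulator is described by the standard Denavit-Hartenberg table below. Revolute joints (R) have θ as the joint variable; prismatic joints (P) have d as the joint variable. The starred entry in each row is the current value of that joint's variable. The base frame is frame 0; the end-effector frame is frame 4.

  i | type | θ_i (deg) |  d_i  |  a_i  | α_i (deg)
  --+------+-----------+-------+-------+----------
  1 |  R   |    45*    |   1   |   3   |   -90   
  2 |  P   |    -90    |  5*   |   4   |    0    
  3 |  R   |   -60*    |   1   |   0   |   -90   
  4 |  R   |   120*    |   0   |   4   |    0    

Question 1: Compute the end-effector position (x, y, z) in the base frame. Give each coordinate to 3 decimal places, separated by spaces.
after link 1: o_1 = (2.1213, 2.1213, 1.0000)
after link 2: o_2 = (-1.4142, 5.6569, 5.0000)
after link 3: o_3 = (-2.1213, 6.3640, 5.0000)
after link 4: o_4 = (1.5529, 5.1392, 4.0000)

1.553 5.139 4.000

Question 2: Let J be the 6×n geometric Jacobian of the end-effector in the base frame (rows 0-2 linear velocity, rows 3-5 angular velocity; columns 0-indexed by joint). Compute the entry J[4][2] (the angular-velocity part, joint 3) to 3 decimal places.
axis z_2 = (-0.7071,0.7071,0.0000); lever o_n−o_2 = (2.9671,-0.5176,-1.0000)
cross product → J_v[:, 2] = (-0.7071,-0.7071,-1.7321)
J_ω[:, 2] = z_2
entry J[4][2] = 0.7071

0.707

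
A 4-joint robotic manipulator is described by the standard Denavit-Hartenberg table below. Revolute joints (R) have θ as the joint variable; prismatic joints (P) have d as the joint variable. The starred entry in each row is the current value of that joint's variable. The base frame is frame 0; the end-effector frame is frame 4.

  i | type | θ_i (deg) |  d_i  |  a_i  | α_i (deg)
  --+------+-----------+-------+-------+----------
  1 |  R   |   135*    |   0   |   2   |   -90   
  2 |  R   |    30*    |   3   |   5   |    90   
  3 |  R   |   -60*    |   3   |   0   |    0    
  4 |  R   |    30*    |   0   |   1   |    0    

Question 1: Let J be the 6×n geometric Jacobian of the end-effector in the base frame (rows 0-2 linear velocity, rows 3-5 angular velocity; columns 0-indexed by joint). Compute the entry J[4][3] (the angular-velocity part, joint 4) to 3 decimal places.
0.354

axis z_3 = (-0.3536,0.3536,0.8660); lever o_n−o_3 = (-0.1768,0.8839,-0.4330)
cross product → J_v[:, 3] = (-0.9186,-0.3062,-0.2500)
J_ω[:, 3] = z_3
entry J[4][3] = 0.3536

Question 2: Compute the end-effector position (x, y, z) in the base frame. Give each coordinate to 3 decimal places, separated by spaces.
-7.835 4.299 -0.335

after link 1: o_1 = (-1.4142, 1.4142, 0.0000)
after link 2: o_2 = (-6.5974, 2.3548, -2.5000)
after link 3: o_3 = (-7.6581, 3.4154, 0.0981)
after link 4: o_4 = (-7.8348, 4.2993, -0.3349)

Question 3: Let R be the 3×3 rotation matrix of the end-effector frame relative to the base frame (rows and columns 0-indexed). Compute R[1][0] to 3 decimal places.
End-effector x-axis (col 0 of R) = (-0.1768,0.8839,-0.4330)
R[1][0] = 0.8839

0.884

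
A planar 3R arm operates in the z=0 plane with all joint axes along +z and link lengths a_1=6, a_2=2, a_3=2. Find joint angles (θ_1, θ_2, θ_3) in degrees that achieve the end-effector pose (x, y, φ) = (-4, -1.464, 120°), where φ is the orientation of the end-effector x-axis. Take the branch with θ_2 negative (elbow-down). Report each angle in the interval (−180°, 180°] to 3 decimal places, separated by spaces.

wrist centre = target − a_3·(cos φ, sin φ) = (-3.0000, -3.1961)
cos θ_2 = (19.2147−6²−2²)/(2·6·2) = -0.8661; θ_2 = -150.0031° (elbow-down)
β = atan2(-3.1961,-3.0000) = -133.1877°; ψ = atan2(-0.9999,4.2679) = -13.1858°
θ_1 = β − ψ = -120.0019°
θ_3 = φ − θ_1 − θ_2 = 30.0050° (wrapped to (-180°,180°])

-120.002 -150.003 30.005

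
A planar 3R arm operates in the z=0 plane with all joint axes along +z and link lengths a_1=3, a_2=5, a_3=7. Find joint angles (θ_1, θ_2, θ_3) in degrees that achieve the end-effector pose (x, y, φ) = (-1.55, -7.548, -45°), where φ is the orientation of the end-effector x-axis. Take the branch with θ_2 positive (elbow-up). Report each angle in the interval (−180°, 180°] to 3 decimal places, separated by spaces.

163.572 60.005 91.423

wrist centre = target − a_3·(cos φ, sin φ) = (-6.4997, -2.5983)
cos θ_2 = (48.9976−3²−5²)/(2·3·5) = 0.4999; θ_2 = 60.0052° (elbow-up)
β = atan2(-2.5983,-6.4997) = -158.2111°; ψ = atan2(4.3304,5.4996) = 38.2167°
θ_1 = β − ψ = -196.4278°
θ_3 = φ − θ_1 − θ_2 = 91.4226° (wrapped to (-180°,180°])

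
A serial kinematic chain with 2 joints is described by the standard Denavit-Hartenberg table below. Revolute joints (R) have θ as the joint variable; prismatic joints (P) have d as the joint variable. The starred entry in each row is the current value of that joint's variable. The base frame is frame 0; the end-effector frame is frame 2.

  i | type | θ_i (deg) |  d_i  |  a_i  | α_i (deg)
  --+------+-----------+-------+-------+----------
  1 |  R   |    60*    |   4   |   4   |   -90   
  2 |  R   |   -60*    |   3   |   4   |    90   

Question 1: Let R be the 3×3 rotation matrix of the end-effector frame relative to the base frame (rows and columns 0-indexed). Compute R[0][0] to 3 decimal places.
0.250

End-effector x-axis (col 0 of R) = (0.2500,0.4330,0.8660)
R[0][0] = 0.2500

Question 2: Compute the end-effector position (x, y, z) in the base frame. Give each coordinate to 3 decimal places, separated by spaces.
0.402 6.696 7.464

after link 1: o_1 = (2.0000, 3.4641, 4.0000)
after link 2: o_2 = (0.4019, 6.6962, 7.4641)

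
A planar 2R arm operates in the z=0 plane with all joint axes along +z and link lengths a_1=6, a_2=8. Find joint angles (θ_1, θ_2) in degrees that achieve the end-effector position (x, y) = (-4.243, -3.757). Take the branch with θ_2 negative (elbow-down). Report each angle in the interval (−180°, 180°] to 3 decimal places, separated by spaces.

cos θ_2 = (32.1181−6²−8²)/(2·6·8) = -0.7071; θ_2 = -134.9997° (elbow-down)
β = atan2(-3.7570,-4.2430) = -138.4764°; ψ = atan2(-5.6569,0.3432) = -86.5284°
θ_1 = β − ψ = -51.9480°

-51.948 -135.000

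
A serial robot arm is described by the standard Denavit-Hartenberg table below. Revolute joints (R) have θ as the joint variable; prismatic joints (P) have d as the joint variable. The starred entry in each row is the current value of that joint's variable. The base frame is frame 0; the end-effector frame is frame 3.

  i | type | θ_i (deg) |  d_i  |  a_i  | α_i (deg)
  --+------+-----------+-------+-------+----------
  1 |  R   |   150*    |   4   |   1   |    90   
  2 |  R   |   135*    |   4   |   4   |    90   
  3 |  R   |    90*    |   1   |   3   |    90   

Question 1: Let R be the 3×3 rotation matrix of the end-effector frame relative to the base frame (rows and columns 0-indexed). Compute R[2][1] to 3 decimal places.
End-effector y-axis (col 1 of R) = (-0.6124,0.3536,0.7071)
R[2][1] = 0.7071

0.707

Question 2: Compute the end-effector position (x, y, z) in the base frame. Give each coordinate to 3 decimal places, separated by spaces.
after link 1: o_1 = (-0.8660, 0.5000, 4.0000)
after link 2: o_2 = (3.5835, 2.5499, 6.8284)
after link 3: o_3 = (4.4711, 5.5015, 7.5355)

4.471 5.502 7.536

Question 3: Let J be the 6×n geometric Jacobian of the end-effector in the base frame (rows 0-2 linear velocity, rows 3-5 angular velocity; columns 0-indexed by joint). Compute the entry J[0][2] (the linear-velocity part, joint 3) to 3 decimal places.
-1.837

axis z_2 = (-0.6124,0.3536,0.7071); lever o_n−o_2 = (0.8876,2.9516,0.7071)
cross product → J_v[:, 2] = (-1.8371,1.0607,-2.1213)
J_ω[:, 2] = z_2
entry J[0][2] = -1.8371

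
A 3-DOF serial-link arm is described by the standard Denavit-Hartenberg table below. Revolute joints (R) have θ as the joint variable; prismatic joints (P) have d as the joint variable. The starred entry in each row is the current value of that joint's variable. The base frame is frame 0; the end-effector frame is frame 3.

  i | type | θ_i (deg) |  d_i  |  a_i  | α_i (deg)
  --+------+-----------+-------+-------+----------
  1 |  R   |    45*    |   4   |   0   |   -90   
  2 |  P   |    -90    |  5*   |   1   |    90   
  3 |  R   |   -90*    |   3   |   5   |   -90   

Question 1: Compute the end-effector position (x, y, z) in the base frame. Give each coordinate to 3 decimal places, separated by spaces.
after link 1: o_1 = (0.0000, 0.0000, 4.0000)
after link 2: o_2 = (-3.5355, 3.5355, 5.0000)
after link 3: o_3 = (-2.1213, -2.1213, 5.0000)

-2.121 -2.121 5.000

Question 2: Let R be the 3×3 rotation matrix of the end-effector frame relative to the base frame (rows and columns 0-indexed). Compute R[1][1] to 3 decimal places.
End-effector y-axis (col 1 of R) = (0.7071,0.7071,0.0000)
R[1][1] = 0.7071

0.707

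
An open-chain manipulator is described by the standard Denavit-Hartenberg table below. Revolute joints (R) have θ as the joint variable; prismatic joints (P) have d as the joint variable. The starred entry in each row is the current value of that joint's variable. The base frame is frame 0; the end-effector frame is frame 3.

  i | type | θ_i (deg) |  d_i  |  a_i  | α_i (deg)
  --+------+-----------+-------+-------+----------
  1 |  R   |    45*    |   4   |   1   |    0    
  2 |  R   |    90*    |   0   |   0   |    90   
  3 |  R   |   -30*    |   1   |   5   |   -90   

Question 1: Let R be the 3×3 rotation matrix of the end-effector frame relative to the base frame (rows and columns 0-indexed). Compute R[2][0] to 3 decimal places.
End-effector x-axis (col 0 of R) = (-0.6124,0.6124,-0.5000)
R[2][0] = -0.5000

-0.500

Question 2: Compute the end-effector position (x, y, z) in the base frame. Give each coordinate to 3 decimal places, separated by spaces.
-1.648 4.476 1.500

after link 1: o_1 = (0.7071, 0.7071, 4.0000)
after link 2: o_2 = (0.7071, 0.7071, 4.0000)
after link 3: o_3 = (-1.6476, 4.4761, 1.5000)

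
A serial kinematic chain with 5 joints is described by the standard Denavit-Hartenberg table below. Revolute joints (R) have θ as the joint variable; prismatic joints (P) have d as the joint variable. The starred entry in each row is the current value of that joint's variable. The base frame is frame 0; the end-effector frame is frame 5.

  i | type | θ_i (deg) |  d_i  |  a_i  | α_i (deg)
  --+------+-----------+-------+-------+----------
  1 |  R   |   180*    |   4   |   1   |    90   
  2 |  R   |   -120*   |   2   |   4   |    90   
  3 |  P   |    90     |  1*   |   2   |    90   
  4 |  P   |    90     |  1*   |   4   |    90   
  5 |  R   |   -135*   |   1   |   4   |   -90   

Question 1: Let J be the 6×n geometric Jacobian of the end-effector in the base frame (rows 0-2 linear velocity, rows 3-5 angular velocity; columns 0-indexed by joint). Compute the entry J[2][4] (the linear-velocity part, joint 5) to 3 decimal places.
axis z_4 = (0.0000,1.0000,-0.0000); lever o_n−o_4 = (-3.8637,1.0000,1.0353)
cross product → J_v[:, 4] = (1.0353,0.0000,3.8637)
J_ω[:, 4] = z_4
entry J[2][4] = 3.8637

3.864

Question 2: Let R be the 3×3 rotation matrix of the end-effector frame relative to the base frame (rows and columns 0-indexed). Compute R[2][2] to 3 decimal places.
0.966

End-effector z-axis (col 2 of R) = (0.2588,0.0000,0.9659)
R[2][2] = 0.9659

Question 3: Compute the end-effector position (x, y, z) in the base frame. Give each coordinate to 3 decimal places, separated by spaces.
1.966 5.000 3.205

after link 1: o_1 = (-1.0000, 0.0000, 4.0000)
after link 2: o_2 = (1.0000, 2.0000, 0.5359)
after link 3: o_3 = (1.8660, 4.0000, 1.0359)
after link 4: o_4 = (5.8301, 4.0000, 2.1699)
after link 5: o_5 = (1.9664, 5.0000, 3.2051)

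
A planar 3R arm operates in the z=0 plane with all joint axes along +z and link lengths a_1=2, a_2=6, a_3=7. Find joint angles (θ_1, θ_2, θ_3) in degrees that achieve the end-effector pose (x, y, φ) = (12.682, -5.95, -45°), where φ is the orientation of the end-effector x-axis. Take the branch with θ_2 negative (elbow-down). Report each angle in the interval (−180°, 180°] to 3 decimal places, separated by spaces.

wrist centre = target − a_3·(cos φ, sin φ) = (7.7323, -1.0003)
cos θ_2 = (60.7882−2²−6²)/(2·2·6) = 0.8662; θ_2 = -29.9827° (elbow-down)
β = atan2(-1.0003,7.7323) = -7.3709°; ψ = atan2(-2.9984,7.1971) = -22.6175°
θ_1 = β − ψ = 15.2466°
θ_3 = φ − θ_1 − θ_2 = -30.2639° (wrapped to (-180°,180°])

15.247 -29.983 -30.264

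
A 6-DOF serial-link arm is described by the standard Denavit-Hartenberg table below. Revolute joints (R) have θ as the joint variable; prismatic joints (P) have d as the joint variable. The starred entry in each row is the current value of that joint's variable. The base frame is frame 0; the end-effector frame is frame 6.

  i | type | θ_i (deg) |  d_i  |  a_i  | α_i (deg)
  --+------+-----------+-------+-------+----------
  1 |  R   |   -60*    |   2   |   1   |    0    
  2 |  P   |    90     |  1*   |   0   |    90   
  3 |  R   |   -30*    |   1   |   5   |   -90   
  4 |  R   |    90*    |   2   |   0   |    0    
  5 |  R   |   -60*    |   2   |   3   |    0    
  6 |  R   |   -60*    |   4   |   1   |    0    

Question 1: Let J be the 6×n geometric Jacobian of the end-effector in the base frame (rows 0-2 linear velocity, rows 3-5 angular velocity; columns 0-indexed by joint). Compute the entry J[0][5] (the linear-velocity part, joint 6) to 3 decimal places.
axis z_5 = (0.4330,0.2500,0.8660); lever o_n−o_5 = (2.6316,0.9420,3.0311)
cross product → J_v[:, 5] = (-0.0580,0.9665,-0.2500)
J_ω[:, 5] = z_5
entry J[0][5] = -0.0580

-0.058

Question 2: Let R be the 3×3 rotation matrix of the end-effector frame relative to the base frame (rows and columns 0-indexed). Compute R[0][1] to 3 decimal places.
-0.058

End-effector y-axis (col 1 of R) = (-0.0580,0.9665,-0.2500)
R[0][1] = -0.0580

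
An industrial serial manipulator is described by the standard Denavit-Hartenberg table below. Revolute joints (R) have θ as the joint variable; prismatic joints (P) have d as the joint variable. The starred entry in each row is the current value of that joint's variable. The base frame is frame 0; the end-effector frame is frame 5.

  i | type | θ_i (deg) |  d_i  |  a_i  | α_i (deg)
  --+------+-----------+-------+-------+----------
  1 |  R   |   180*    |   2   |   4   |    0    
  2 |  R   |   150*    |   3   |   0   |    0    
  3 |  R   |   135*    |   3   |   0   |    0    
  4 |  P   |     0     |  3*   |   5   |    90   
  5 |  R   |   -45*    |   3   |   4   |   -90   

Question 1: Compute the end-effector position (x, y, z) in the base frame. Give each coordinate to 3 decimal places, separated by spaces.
after link 1: o_1 = (-4.0000, 0.0000, 2.0000)
after link 2: o_2 = (-4.0000, 0.0000, 5.0000)
after link 3: o_3 = (-4.0000, 0.0000, 8.0000)
after link 4: o_4 = (-5.2941, 4.8296, 11.0000)
after link 5: o_5 = (-3.1284, 8.3381, 8.1716)

-3.128 8.338 8.172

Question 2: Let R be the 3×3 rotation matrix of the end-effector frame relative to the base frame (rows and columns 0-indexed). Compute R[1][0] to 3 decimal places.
0.683

End-effector x-axis (col 0 of R) = (-0.1830,0.6830,-0.7071)
R[1][0] = 0.6830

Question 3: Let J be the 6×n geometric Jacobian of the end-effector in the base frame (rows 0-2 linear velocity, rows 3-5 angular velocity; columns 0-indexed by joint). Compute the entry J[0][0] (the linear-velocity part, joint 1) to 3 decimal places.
axis z_0 = ẑ; lever o_n−o_0 = (-3.1284,8.3381,8.1716)
cross product → J_v[:, 0] = (-8.3381,-3.1284,0.0000)
J_ω[:, 0] = z_0
entry J[0][0] = -8.3381

-8.338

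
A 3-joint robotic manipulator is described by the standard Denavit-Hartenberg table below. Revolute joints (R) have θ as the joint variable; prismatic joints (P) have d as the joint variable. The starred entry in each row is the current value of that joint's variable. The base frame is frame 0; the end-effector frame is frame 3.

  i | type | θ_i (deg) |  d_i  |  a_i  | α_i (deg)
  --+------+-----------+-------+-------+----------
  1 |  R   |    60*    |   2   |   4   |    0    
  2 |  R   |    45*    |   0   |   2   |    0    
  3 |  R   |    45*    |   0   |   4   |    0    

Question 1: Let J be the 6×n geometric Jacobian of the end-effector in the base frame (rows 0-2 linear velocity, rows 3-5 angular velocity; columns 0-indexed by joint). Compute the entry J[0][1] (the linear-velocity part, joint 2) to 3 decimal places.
axis z_1 = (0.0000,0.0000,1.0000); lever o_n−o_1 = (-3.9817,3.9319,0.0000)
cross product → J_v[:, 1] = (-3.9319,-3.9817,0.0000)
J_ω[:, 1] = z_1
entry J[0][1] = -3.9319

-3.932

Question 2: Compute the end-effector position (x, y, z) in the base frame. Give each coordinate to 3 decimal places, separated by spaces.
after link 1: o_1 = (2.0000, 3.4641, 2.0000)
after link 2: o_2 = (1.4824, 5.3960, 2.0000)
after link 3: o_3 = (-1.9817, 7.3960, 2.0000)

-1.982 7.396 2.000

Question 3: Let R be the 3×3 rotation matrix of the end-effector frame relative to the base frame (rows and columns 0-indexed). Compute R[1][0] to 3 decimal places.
End-effector x-axis (col 0 of R) = (-0.8660,0.5000,0.0000)
R[1][0] = 0.5000

0.500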